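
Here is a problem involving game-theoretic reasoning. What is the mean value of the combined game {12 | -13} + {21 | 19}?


G1 = {12 | -13}, G2 = {21 | 19}
Each is a switch {a | b} with numbers a > b; its mean value is (a + b)/2, and mean value is additive over game sums: m(G1 + G2) = m(G1) + m(G2).
Mean of G1 = (12 + (-13))/2 = -1/2 = -1/2
Mean of G2 = (21 + (19))/2 = 40/2 = 20
Mean of G1 + G2 = -1/2 + 20 = 39/2

39/2


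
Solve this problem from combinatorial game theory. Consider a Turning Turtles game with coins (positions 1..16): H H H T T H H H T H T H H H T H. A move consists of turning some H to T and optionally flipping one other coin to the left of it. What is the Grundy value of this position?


Coins: H H H T T H H H T H T H H H T H
Key fact: a single head at position k behaves exactly like a Nim heap of size k (turning it to T and optionally flipping a coin at j < k corresponds to moving the heap from k to j, or to 0), and heads combine as a disjunctive sum (two heads at the same place would cancel, matching j XOR j = 0). So the Nim-value is the XOR of the 1-indexed positions of the heads.
Face-up positions (1-indexed): [1, 2, 3, 6, 7, 8, 10, 12, 13, 14, 16]
XOR 0 with 1: 0 XOR 1 = 1
XOR 1 with 2: 1 XOR 2 = 3
XOR 3 with 3: 3 XOR 3 = 0
XOR 0 with 6: 0 XOR 6 = 6
XOR 6 with 7: 6 XOR 7 = 1
XOR 1 with 8: 1 XOR 8 = 9
XOR 9 with 10: 9 XOR 10 = 3
XOR 3 with 12: 3 XOR 12 = 15
XOR 15 with 13: 15 XOR 13 = 2
XOR 2 with 14: 2 XOR 14 = 12
XOR 12 with 16: 12 XOR 16 = 28
Nim-value = 28

28


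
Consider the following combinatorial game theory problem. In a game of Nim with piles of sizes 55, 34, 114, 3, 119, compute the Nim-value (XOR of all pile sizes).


We need the XOR (exclusive or) of all pile sizes.
After XOR-ing pile 1 (size 55): 0 XOR 55 = 55
After XOR-ing pile 2 (size 34): 55 XOR 34 = 21
After XOR-ing pile 3 (size 114): 21 XOR 114 = 103
After XOR-ing pile 4 (size 3): 103 XOR 3 = 100
After XOR-ing pile 5 (size 119): 100 XOR 119 = 19
The Nim-value of this position is 19.

19


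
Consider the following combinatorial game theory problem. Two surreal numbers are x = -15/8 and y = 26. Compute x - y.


x = -15/8, y = 26
Converting to common denominator: 8
x = -15/8, y = 208/8
x - y = -15/8 - 26 = -223/8

-223/8


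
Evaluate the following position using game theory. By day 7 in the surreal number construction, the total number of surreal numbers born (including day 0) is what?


Day 0: {|} = 0 is born. Count = 1.
Day n: the number of surreal numbers born by day n is 2^(n+1) - 1.
By day 0: 2^1 - 1 = 1
By day 1: 2^2 - 1 = 3
By day 2: 2^3 - 1 = 7
By day 3: 2^4 - 1 = 15
By day 4: 2^5 - 1 = 31
By day 5: 2^6 - 1 = 63
By day 6: 2^7 - 1 = 127
By day 7: 2^8 - 1 = 255
By day 7: 255 surreal numbers.

255


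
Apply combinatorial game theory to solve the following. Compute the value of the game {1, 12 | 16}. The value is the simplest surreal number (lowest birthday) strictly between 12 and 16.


Left options: {1, 12}, max = 12
Right options: {16}, min = 16
All options are numbers and max(Left) < min(Right), so by the simplicity theorem the value is the simplest (earliest-born) number strictly between 12 and 16.
Integers 13 through 15 all lie strictly between 12 and 16.
Among integers, the simplest (lowest birthday = smallest |n|; 0 is born on day 0, +-n on day n) is 13.
No non-integer in the interval can be simpler: if x is a non-integer in the interval, then floor(x) or ceil(x) also lies in the interval (the interval contains an integer), and both are proper prefixes of x's sign expansion, i.e. born earlier. So the game value is 13.
Game value = 13

13


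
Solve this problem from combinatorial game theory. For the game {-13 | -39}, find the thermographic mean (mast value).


Game = {-13 | -39}, a switch {a | b} with numbers a > b.
Its thermograph has left wall a - t and right wall b + t, which meet at t = (a - b)/2, where both equal (a + b)/2. So the mast (mean value) is at (a + b)/2.
Mean = (-13 + (-39))/2 = -52/2 = -26

-26


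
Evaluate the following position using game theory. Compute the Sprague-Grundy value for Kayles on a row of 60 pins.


Kayles: a move removes 1 or 2 adjacent pins from a contiguous row.
Removing pins from a row of k leaves two independent rows (a, b) with a + b = k - 1 (one pin) or a + b = k - 2 (two pins); an end removal gives a = 0.
By Sprague-Grundy, G(k) = mex{ G(a) XOR G(b) } over all these splits. G(0) = 0.
G(1): splits (0,0):0^0=0 -> mex({0}) = 1
G(2): splits (0,1):0^1=1 (0,0):0^0=0 -> mex({0, 1}) = 2
G(3): splits (0,2):0^2=2 (1,1):1^1=0 (0,1):0^1=1 -> mex({0, 1, 2}) = 3
G(4): splits (0,3):0^3=3 (1,2):1^2=3 (0,2):0^2=2 (1,1):1^1=0 -> mex({0, 2, 3}) = 1
G(5): splits (0,4):0^1=1 (1,3):1^3=2 (2,2):2^2=0 (0,3):0^3=3 (1,2):1^2=3 -> mex({0, 1, 2, 3}) = 4
G(6) = mex({0, 1, 2, 4}) = 3
G(7) = mex({0, 1, 3, 4, 5}) = 2
G(8) = mex({0, 2, 3, 5, 6}) = 1
G(9) = mex({0, 1, 2, 3, 6, 7}) = 4
G(10) = mex({0, 1, 3, 4, 5, 7}) = 2
G(11) = mex({0, 1, 2, 3, 4, 5}) = 6
G(12) = mex({0, 1, 2, 3, 5, 6, 7}) = 4
G(13) = mex({0, 2, 3, 4, 6, 7}) = 1
G(14) = mex({0, 1, 4, 5, 6, 7}) = 2
G(15) = mex({0, 1, 2, 3, 4, 5, 6}) = 7
G(16) = mex({0, 2, 3, 5, 6, 7}) = 1
G(17) = mex({0, 1, 2, 3, 5, 6, 7}) = 4
G(18) = mex({0, 1, 2, 4, 5, 6}) = 3
G(19) = mex({0, 1, 3, 4, 5, 7}) = 2
G(20) = mex({0, 2, 3, 4, 5, 6, 7}) = 1
G(21) = mex({0, 1, 2, 3, 5, 6, 7}) = 4
G(22) = mex({0, 1, 2, 3, 4, 5, 7}) = 6
G(23) = mex({0, 1, 2, 3, 4, 5, 6}) = 7
G(24) = mex({0, 1, 2, 3, 5, 6, 7}) = 4
G(25) = mex({0, 2, 3, 4, 6, 7}) = 1
G(26) = mex({0, 1, 3, 4, 5, 6, 7}) = 2
G(27) = mex({0, 1, 2, 3, 4, 5, 6, 7}) = 8
G(28) = mex({0, 1, 2, 3, 4, 6, 7, 8}) = 5
G(29) = mex({0, 1, 2, 3, 5, 6, 7, 8, 9}) = 4
G(30) = mex({0, 1, 2, 3, 4, 5, 6, 9, 10}) = 7
G(31) = mex({0, 1, 3, 4, 5, 7, 10, 11}) = 2
G(32) = mex({0, 2, 3, 4, 5, 6, 7, 9, 11}) = 1
G(33) = mex({0, 1, 2, 3, 4, 5, 6, 7, 9, 12}) = 8
G(34) = mex({0, 1, 2, 3, 4, 5, 7, 8, 11, 12}) = 6
G(35) = mex({0, 1, 2, 3, 4, 5, 6, 8, 9, 10, 11}) = 7
G(36) = mex({0, 1, 2, 3, 5, 6, 7, 9, 10}) = 4
G(37) = mex({0, 2, 3, 4, 6, 7, 9, 10, 11, 12}) = 1
G(38) = mex({0, 1, 3, 4, 5, 6, 7, 9, 10, 11, 12}) = 2
G(39) = mex({0, 1, 2, 4, 5, 6, 7, 9, 10, 12, 14}) = 3
G(40) = mex({0, 2, 3, 4, 6, 7, 11, 12, 14}) = 1
G(41) = mex({0, 1, 2, 3, 5, 6, 7, 9, 10, 11, 12}) = 4
G(42) = mex({0, 1, 2, 3, 4, 5, 6, 9, 10}) = 7
G(43) = mex({0, 1, 3, 4, 5, 7, 9, 10, 12, 15}) = 2
G(44) = mex({0, 2, 3, 4, 5, 6, 7, 9, 10, 12, 15}) = 1
G(45) = mex({0, 1, 2, 3, 4, 5, 6, 7, 9, 10, 12, 14}) = 8
G(46) = mex({0, 1, 3, 4, 5, 7, 8, 11, 12, 14}) = 2
G(47) = mex({0, 1, 2, 3, 4, 5, 6, 8, 9, 10, 11, 12}) = 7
G(48) = mex({0, 1, 2, 3, 5, 6, 7, 9, 10}) = 4
G(49) = mex({0, 2, 3, 4, 6, 7, 9, 10, 11, 12, 15}) = 1
G(50) = mex({0, 1, 4, 5, 6, 7, 9, 11, 12, 14, 15}) = 2
G(51) = mex({0, 1, 2, 3, 4, 5, 6, 7, 9, 12, 14, 15}) = 8
G(52) = mex({0, 2, 3, 4, 5, 6, 7, 8, 11, 12, 15}) = 1
G(53) = mex({0, 1, 2, 3, 5, 6, 7, 8, 9, 10, 11, 12}) = 4
G(54) = mex({0, 1, 2, 3, 4, 5, 6, 9, 10}) = 7
G(55) = mex({0, 1, 3, 4, 5, 7, 9, 10, 11, 12}) = 2
G(56) = mex({0, 2, 3, 4, 5, 6, 7, 9, 10, 11, 12, 13, 14}) = 1
G(57) = mex({0, 1, 2, 3, 5, 6, 7, 9, 10, 12, 13, 14, 15}) = 4
G(58) = mex({0, 1, 3, 4, 5, 7, 11, 12, 14, 15}) = 2
G(59) = mex({0, 1, 2, 3, 4, 5, 6, 9, 10, 11, 12, 15}) = 7
G(60) = mex({0, 1, 2, 3, 5, 6, 7, 9, 10}) = 4
Therefore G(60) = 4.

4


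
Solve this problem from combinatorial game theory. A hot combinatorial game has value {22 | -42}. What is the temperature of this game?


The game is {22 | -42}, a switch {a | b} with numbers a > b.
Cooling {a | b} by t gives {a - t | b + t}, which stops being hot when a - t = b + t, i.e. at t = (a - b)/2. So the temperature of a switch is (a - b)/2.
Temperature = (Left option - Right option) / 2
= (22 - (-42)) / 2
= 64 / 2
= 32

32


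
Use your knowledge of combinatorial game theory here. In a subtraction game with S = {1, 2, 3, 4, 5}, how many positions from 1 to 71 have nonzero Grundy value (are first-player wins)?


Subtraction set S = {1, 2, 3, 4, 5}, so G(n) = n mod 6.
G(n) = 0 when n is a multiple of 6.
Multiples of 6 in [1, 71]: 11
N-positions (nonzero Grundy) = 71 - 11 = 60

60


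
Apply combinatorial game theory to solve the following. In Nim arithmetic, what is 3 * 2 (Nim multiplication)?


Nim multiplication is bilinear over XOR: (u XOR v) * w = (u*w) XOR (v*w).
So we split each operand into its bit components and XOR the pairwise Nim products.
3 = 1 + 2 (as XOR of powers of 2).
2 = 2 (as XOR of powers of 2).
Using the standard Nim-product table on single bits:
  2*2 = 3,   2*4 = 8,   2*8 = 12,
  4*4 = 6,   4*8 = 11,  8*8 = 13,
and  1*x = x (identity), k*l = l*k (commutative).
Pairwise Nim products:
  1 * 2 = 2
  2 * 2 = 3
XOR them: 2 XOR 3 = 1.
Result: 3 * 2 = 1 (in Nim).

1


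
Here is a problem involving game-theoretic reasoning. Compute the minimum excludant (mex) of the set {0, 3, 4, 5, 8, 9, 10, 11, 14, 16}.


Set = {0, 3, 4, 5, 8, 9, 10, 11, 14, 16}
0 is in the set.
1 is NOT in the set. This is the mex.
mex = 1

1


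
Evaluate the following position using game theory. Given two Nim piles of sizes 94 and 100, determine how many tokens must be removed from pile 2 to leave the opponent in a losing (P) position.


Piles: 94 and 100
Current XOR: 94 XOR 100 = 58 (non-zero, so this is an N-position).
To make the XOR zero, we need to find a move that balances the piles.
For pile 2 (size 100): target = 100 XOR 58 = 94
We reduce pile 2 from 100 to 94.
Tokens removed: 100 - 94 = 6
Verification: 94 XOR 94 = 0

6


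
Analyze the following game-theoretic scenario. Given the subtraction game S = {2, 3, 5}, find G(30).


The subtraction set is S = {2, 3, 5}.
G(k) = mex{ G(k - s) : s in S, s <= k }. We compute iteratively: G(0) = 0.
G(1) = mex({}) = 0
G(2) = mex({0}) = 1
G(3) = mex({0}) = 1
G(4) = mex({0, 1}) = 2
G(5) = mex({0, 1}) = 2
G(6) = mex({0, 1, 2}) = 3
G(7) = mex({1, 2}) = 0
G(8) = mex({1, 2, 3}) = 0
G(9) = mex({0, 2, 3}) = 1
G(10) = mex({0, 2}) = 1
G(11) = mex({0, 1, 3}) = 2
Observe that G(7)..G(11) = 0, 0, 1, 1, 2 repeats G(0)..G(4) = 0, 0, 1, 1, 2.
For k >= max(S) = 5, G(k) is determined by the previous 5 values G(k-5)..G(k-1); a window of 5 consecutive values has recurred shifted by 7, so by induction G(k + 7) = G(k) for all k >= 0: the sequence is periodic from the start with period 7.
One period: G(0..6) = 0, 0, 1, 1, 2, 2, 3.
30 mod 7 = 2, so G(30) = G(2) = 1.

1


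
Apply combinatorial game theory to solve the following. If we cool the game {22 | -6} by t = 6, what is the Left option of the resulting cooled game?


Original game: {22 | -6} (a switch {a | b} with a > b).
Cooling by t (for t below the temperature (a - b)/2 = 14) taxes each move by t: {a | b} cooled by t is {a - t | b + t}.
Cooling amount: t = 6
Cooled Left option: 22 - 6 = 16
Cooled Right option: -6 + 6 = 0
Cooled game: {16 | 0}
Left option = 16

16


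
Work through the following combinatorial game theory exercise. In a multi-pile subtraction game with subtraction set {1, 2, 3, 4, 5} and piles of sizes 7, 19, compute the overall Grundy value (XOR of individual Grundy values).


Subtraction set: {1, 2, 3, 4, 5}
For this subtraction set, G(n) = n mod 6 (period = max + 1 = 6).
Pile 1 (size 7): G(7) = 7 mod 6 = 1
Pile 2 (size 19): G(19) = 19 mod 6 = 1
Total Grundy value = XOR of all: 1 XOR 1 = 0

0


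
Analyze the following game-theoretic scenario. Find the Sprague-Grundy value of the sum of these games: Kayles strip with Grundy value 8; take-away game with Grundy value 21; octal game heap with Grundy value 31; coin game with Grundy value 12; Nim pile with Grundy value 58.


By the Sprague-Grundy theorem, the Grundy value of a sum of games is the XOR of individual Grundy values.
Kayles strip: Grundy value = 8. Running XOR: 0 XOR 8 = 8
take-away game: Grundy value = 21. Running XOR: 8 XOR 21 = 29
octal game heap: Grundy value = 31. Running XOR: 29 XOR 31 = 2
coin game: Grundy value = 12. Running XOR: 2 XOR 12 = 14
Nim pile: Grundy value = 58. Running XOR: 14 XOR 58 = 52
The combined Grundy value is 52.

52


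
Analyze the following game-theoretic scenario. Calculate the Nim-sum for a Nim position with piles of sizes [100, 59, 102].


We need the XOR (exclusive or) of all pile sizes.
After XOR-ing pile 1 (size 100): 0 XOR 100 = 100
After XOR-ing pile 2 (size 59): 100 XOR 59 = 95
After XOR-ing pile 3 (size 102): 95 XOR 102 = 57
The Nim-value of this position is 57.

57


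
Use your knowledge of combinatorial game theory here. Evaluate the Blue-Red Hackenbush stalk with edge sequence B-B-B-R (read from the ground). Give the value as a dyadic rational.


Edges (from ground): B-B-B-R
By Berlekamp's sign-expansion rule, a Blue-Red Hackenbush stalk has the value of the surreal number whose sign sequence is the edge sequence with B -> + and R -> -.
Sign sequence: +++-
Trace the sign expansion in the surreal number tree, starting from 0:
Edge 1: B (sign +) -> bounds (0, +inf), value = 1
Edge 2: B (sign +) -> bounds (1, +inf), value = 2
Edge 3: B (sign +) -> bounds (2, +inf), value = 3
Edge 4: R (sign -) -> bounds (2, 3), value = 5/2
Game value = 5/2

5/2


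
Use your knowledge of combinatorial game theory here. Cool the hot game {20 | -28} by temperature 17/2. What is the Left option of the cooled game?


Original game: {20 | -28} (a switch {a | b} with a > b).
Cooling by t (for t below the temperature (a - b)/2 = 24) taxes each move by t: {a | b} cooled by t is {a - t | b + t}.
Cooling amount: t = 17/2
Cooled Left option: 20 - 17/2 = 23/2
Cooled Right option: -28 + 17/2 = -39/2
Cooled game: {23/2 | -39/2}
Left option = 23/2

23/2


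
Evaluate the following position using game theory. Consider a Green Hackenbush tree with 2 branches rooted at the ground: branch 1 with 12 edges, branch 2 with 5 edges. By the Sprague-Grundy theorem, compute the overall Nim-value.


The tree has 2 branches from the ground vertex.
In Green Hackenbush, the Nim-value of a simple path of length k is k.
Branch 1: length 12, Nim-value = 12
Branch 2: length 5, Nim-value = 5
Total Nim-value = XOR of all branch values:
0 XOR 12 = 12
12 XOR 5 = 9
Nim-value of the tree = 9

9


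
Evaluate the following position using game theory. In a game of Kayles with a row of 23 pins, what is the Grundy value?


Kayles: a move removes 1 or 2 adjacent pins from a contiguous row.
Removing pins from a row of k leaves two independent rows (a, b) with a + b = k - 1 (one pin) or a + b = k - 2 (two pins); an end removal gives a = 0.
By Sprague-Grundy, G(k) = mex{ G(a) XOR G(b) } over all these splits. G(0) = 0.
G(1): splits (0,0):0^0=0 -> mex({0}) = 1
G(2): splits (0,1):0^1=1 (0,0):0^0=0 -> mex({0, 1}) = 2
G(3): splits (0,2):0^2=2 (1,1):1^1=0 (0,1):0^1=1 -> mex({0, 1, 2}) = 3
G(4): splits (0,3):0^3=3 (1,2):1^2=3 (0,2):0^2=2 (1,1):1^1=0 -> mex({0, 2, 3}) = 1
G(5): splits (0,4):0^1=1 (1,3):1^3=2 (2,2):2^2=0 (0,3):0^3=3 (1,2):1^2=3 -> mex({0, 1, 2, 3}) = 4
G(6) = mex({0, 1, 2, 4}) = 3
G(7) = mex({0, 1, 3, 4, 5}) = 2
G(8) = mex({0, 2, 3, 5, 6}) = 1
G(9) = mex({0, 1, 2, 3, 6, 7}) = 4
G(10) = mex({0, 1, 3, 4, 5, 7}) = 2
G(11) = mex({0, 1, 2, 3, 4, 5}) = 6
G(12) = mex({0, 1, 2, 3, 5, 6, 7}) = 4
G(13) = mex({0, 2, 3, 4, 6, 7}) = 1
G(14) = mex({0, 1, 4, 5, 6, 7}) = 2
G(15) = mex({0, 1, 2, 3, 4, 5, 6}) = 7
G(16) = mex({0, 2, 3, 5, 6, 7}) = 1
G(17) = mex({0, 1, 2, 3, 5, 6, 7}) = 4
G(18) = mex({0, 1, 2, 4, 5, 6}) = 3
G(19) = mex({0, 1, 3, 4, 5, 7}) = 2
G(20) = mex({0, 2, 3, 4, 5, 6, 7}) = 1
G(21) = mex({0, 1, 2, 3, 5, 6, 7}) = 4
G(22) = mex({0, 1, 2, 3, 4, 5, 7}) = 6
G(23) = mex({0, 1, 2, 3, 4, 5, 6}) = 7
Therefore G(23) = 7.

7


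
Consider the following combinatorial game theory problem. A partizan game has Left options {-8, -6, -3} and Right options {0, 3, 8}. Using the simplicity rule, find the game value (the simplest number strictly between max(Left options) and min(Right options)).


Left options: {-8, -6, -3}, max = -3
Right options: {0, 3, 8}, min = 0
All options are numbers and max(Left) < min(Right), so by the simplicity theorem the value is the simplest (earliest-born) number strictly between -3 and 0.
Integers -2 through -1 all lie strictly between -3 and 0.
Among integers, the simplest (lowest birthday = smallest |n|; 0 is born on day 0, +-n on day n) is -1.
No non-integer in the interval can be simpler: if x is a non-integer in the interval, then floor(x) or ceil(x) also lies in the interval (the interval contains an integer), and both are proper prefixes of x's sign expansion, i.e. born earlier. So the game value is -1.
Game value = -1

-1


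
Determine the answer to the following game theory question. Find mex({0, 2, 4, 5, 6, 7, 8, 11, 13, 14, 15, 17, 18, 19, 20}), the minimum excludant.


Set = {0, 2, 4, 5, 6, 7, 8, 11, 13, 14, 15, 17, 18, 19, 20}
0 is in the set.
1 is NOT in the set. This is the mex.
mex = 1

1


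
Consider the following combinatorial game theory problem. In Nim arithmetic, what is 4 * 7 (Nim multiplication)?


Nim multiplication is bilinear over XOR: (u XOR v) * w = (u*w) XOR (v*w).
So we split each operand into its bit components and XOR the pairwise Nim products.
4 = 4 (as XOR of powers of 2).
7 = 1 + 2 + 4 (as XOR of powers of 2).
Using the standard Nim-product table on single bits:
  2*2 = 3,   2*4 = 8,   2*8 = 12,
  4*4 = 6,   4*8 = 11,  8*8 = 13,
and  1*x = x (identity), k*l = l*k (commutative).
Pairwise Nim products:
  4 * 1 = 4
  4 * 2 = 8
  4 * 4 = 6
XOR them: 4 XOR 8 XOR 6 = 10.
Result: 4 * 7 = 10 (in Nim).

10


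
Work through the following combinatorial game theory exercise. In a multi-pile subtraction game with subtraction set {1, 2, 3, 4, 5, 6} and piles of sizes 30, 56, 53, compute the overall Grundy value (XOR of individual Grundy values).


Subtraction set: {1, 2, 3, 4, 5, 6}
For this subtraction set, G(n) = n mod 7 (period = max + 1 = 7).
Pile 1 (size 30): G(30) = 30 mod 7 = 2
Pile 2 (size 56): G(56) = 56 mod 7 = 0
Pile 3 (size 53): G(53) = 53 mod 7 = 4
Total Grundy value = XOR of all: 2 XOR 0 XOR 4 = 6

6


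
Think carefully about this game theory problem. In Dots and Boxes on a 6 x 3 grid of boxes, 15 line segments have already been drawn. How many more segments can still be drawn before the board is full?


Grid: 6 x 3 boxes, i.e. 7 rows and 4 columns of dots.
Horizontal edges: (rows + 1) * cols = 7 * 3 = 21
Vertical edges: rows * (cols + 1) = 6 * 4 = 24
Total edges: 21 + 24 = 45
Edges drawn: 15
Remaining: 45 - 15 = 30

30


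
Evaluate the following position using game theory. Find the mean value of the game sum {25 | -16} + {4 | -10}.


G1 = {25 | -16}, G2 = {4 | -10}
Each is a switch {a | b} with numbers a > b; its mean value is (a + b)/2, and mean value is additive over game sums: m(G1 + G2) = m(G1) + m(G2).
Mean of G1 = (25 + (-16))/2 = 9/2 = 9/2
Mean of G2 = (4 + (-10))/2 = -6/2 = -3
Mean of G1 + G2 = 9/2 + -3 = 3/2

3/2


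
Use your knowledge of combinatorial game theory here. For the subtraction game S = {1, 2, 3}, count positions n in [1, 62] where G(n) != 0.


Subtraction set S = {1, 2, 3}, so G(n) = n mod 4.
G(n) = 0 when n is a multiple of 4.
Multiples of 4 in [1, 62]: 15
N-positions (nonzero Grundy) = 62 - 15 = 47

47


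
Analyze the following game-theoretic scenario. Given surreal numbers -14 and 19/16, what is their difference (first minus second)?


x = -14, y = 19/16
Converting to common denominator: 16
x = -224/16, y = 19/16
x - y = -14 - 19/16 = -243/16

-243/16


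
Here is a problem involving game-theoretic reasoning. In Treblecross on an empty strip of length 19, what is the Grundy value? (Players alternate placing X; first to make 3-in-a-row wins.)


Treblecross: place X on empty cells; 3-in-a-row wins.
Playing within two cells of an existing X lets the opponent win at once, so sensible play treats the cells i-2..i+2 around each X as dead. The player left with no safe cell loses, so this is a normal-play take-away game on strips of safe cells.
Placing X at cell i (0-indexed) of a strip of k safe cells leaves independent strips of sizes max(0, i-2) and max(0, k-i-3). Hence G(k) = mex{ G(max(0,i-2)) XOR G(max(0,k-i-3)) : 0 <= i < k }, with G(0) = 0.
G(1): splits (0,0):0^0=0 -> mex({0}) = 1
G(2): splits (0,0):0^0=0 -> mex({0}) = 1
G(3): splits (0,0):0^0=0 -> mex({0}) = 1
G(4): splits (0,1):0^1=1 (0,0):0^0=0 -> mex({0, 1}) = 2
G(5): splits (0,2):0^1=1 (0,1):0^1=1 (0,0):0^0=0 -> mex({0, 1}) = 2
G(6) = mex({1}) = 0
G(7) = mex({0, 1, 2}) = 3
G(8) = mex({0, 1, 2}) = 3
G(9) = mex({0, 2}) = 1
G(10) = mex({0, 2, 3}) = 1
G(11) = mex({0, 3}) = 1
G(12) = mex({1, 3}) = 0
G(13) = mex({0, 1, 2, 3}) = 4
G(14) = mex({0, 1, 2}) = 3
G(15) = mex({0, 1, 2}) = 3
G(16) = mex({0, 1, 2, 4}) = 3
G(17) = mex({0, 1, 3, 4}) = 2
G(18) = mex({0, 1, 3, 4}) = 2
G(19) = mex({0, 1, 3, 5}) = 2
Therefore G(19) = 2.

2


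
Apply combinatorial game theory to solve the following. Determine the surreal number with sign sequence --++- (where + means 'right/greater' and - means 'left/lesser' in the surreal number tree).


Sign expansion: --++-
Rule: track bounds (lo, hi), initially (-inf, +inf). On '+', the current value becomes lo and we move to the simplest number in (value, hi): value + 1 if hi = +inf, otherwise the midpoint (value + hi)/2. On '-', the current value becomes hi and we move to value - 1 if lo = -inf, otherwise the midpoint (lo + value)/2.
Start at 0.
Step 1: sign = -, move left. Bounds: (-inf, 0). Value = -1
Step 2: sign = -, move left. Bounds: (-inf, -1). Value = -2
Step 3: sign = +, move right. Bounds: (-2, -1). Value = -3/2
Step 4: sign = +, move right. Bounds: (-3/2, -1). Value = -5/4
Step 5: sign = -, move left. Bounds: (-3/2, -5/4). Value = -11/8
The surreal number with sign expansion --++- is -11/8.

-11/8


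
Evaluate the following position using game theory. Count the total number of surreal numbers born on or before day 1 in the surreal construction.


Day 0: {|} = 0 is born. Count = 1.
Day n: the number of surreal numbers born by day n is 2^(n+1) - 1.
By day 0: 2^1 - 1 = 1
By day 1: 2^2 - 1 = 3
By day 1: 3 surreal numbers.

3


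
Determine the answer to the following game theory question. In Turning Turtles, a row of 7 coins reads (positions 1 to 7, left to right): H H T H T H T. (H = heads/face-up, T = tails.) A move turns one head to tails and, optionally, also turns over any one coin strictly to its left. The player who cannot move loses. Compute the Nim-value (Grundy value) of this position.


Coins: H H T H T H T
Key fact: a single head at position k behaves exactly like a Nim heap of size k (turning it to T and optionally flipping a coin at j < k corresponds to moving the heap from k to j, or to 0), and heads combine as a disjunctive sum (two heads at the same place would cancel, matching j XOR j = 0). So the Nim-value is the XOR of the 1-indexed positions of the heads.
Face-up positions (1-indexed): [1, 2, 4, 6]
XOR 0 with 1: 0 XOR 1 = 1
XOR 1 with 2: 1 XOR 2 = 3
XOR 3 with 4: 3 XOR 4 = 7
XOR 7 with 6: 7 XOR 6 = 1
Nim-value = 1

1


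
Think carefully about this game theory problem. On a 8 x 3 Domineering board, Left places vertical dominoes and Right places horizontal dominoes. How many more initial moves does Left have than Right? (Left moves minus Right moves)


Board is 8 x 3 (rows x cols).
Left (vertical) placements: (rows-1) * cols = 7 * 3 = 21
Right (horizontal) placements: rows * (cols-1) = 8 * 2 = 16
Advantage = Left - Right = 21 - 16 = 5

5


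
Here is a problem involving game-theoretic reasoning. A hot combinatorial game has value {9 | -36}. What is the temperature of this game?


The game is {9 | -36}, a switch {a | b} with numbers a > b.
Cooling {a | b} by t gives {a - t | b + t}, which stops being hot when a - t = b + t, i.e. at t = (a - b)/2. So the temperature of a switch is (a - b)/2.
Temperature = (Left option - Right option) / 2
= (9 - (-36)) / 2
= 45 / 2
= 45/2

45/2


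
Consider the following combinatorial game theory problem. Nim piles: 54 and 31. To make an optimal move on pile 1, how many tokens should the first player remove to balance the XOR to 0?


Piles: 54 and 31
Current XOR: 54 XOR 31 = 41 (non-zero, so this is an N-position).
To make the XOR zero, we need to find a move that balances the piles.
For pile 1 (size 54): target = 54 XOR 41 = 31
We reduce pile 1 from 54 to 31.
Tokens removed: 54 - 31 = 23
Verification: 31 XOR 31 = 0

23


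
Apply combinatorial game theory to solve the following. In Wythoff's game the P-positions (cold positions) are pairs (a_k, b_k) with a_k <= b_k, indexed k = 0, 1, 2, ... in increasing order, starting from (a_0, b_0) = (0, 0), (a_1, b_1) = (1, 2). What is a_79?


By Wythoff's theorem, a_k = floor(k * phi) and b_k = floor(k * phi^2) = a_k + k, where phi = (1 + sqrt(5))/2 is the golden ratio.
phi = (1 + sqrt(5))/2 = 1.618034
k = 79
k * phi = 79 * 1.618034 = 127.824685
a_79 = floor(k * phi) = 127

127


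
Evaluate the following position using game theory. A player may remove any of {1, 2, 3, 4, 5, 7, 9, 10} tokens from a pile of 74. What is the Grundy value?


The subtraction set is S = {1, 2, 3, 4, 5, 7, 9, 10}.
G(k) = mex{ G(k - s) : s in S, s <= k }. We compute iteratively: G(0) = 0.
G(1) = mex({0}) = 1
G(2) = mex({0, 1}) = 2
G(3) = mex({0, 1, 2}) = 3
G(4) = mex({0, 1, 2, 3}) = 4
G(5) = mex({0, 1, 2, 3, 4}) = 5
G(6) = mex({1, 2, 3, 4, 5}) = 0
G(7) = mex({0, 2, 3, 4, 5}) = 1
G(8) = mex({0, 1, 3, 4, 5}) = 2
G(9) = mex({0, 1, 2, 4, 5}) = 3
G(10) = mex({0, 1, 2, 3, 5}) = 4
G(11) = mex({0, 1, 2, 3, 4}) = 5
G(12) = mex({1, 2, 3, 4, 5}) = 0
G(13) = mex({0, 2, 3, 4, 5}) = 1
G(14) = mex({0, 1, 3, 4, 5}) = 2
G(15) = mex({0, 1, 2, 4, 5}) = 3
Observe that G(6)..G(15) = 0, 1, 2, 3, 4, 5, 0, 1, 2, 3 repeats G(0)..G(9) = 0, 1, 2, 3, 4, 5, 0, 1, 2, 3.
For k >= max(S) = 10, G(k) is determined by the previous 10 values G(k-10)..G(k-1); a window of 10 consecutive values has recurred shifted by 6, so by induction G(k + 6) = G(k) for all k >= 0: the sequence is periodic from the start with period 6.
One period: G(0..5) = 0, 1, 2, 3, 4, 5.
74 mod 6 = 2, so G(74) = G(2) = 2.

2


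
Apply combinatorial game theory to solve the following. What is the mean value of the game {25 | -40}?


Game = {25 | -40}, a switch {a | b} with numbers a > b.
Its thermograph has left wall a - t and right wall b + t, which meet at t = (a - b)/2, where both equal (a + b)/2. So the mast (mean value) is at (a + b)/2.
Mean = (25 + (-40))/2 = -15/2 = -15/2

-15/2


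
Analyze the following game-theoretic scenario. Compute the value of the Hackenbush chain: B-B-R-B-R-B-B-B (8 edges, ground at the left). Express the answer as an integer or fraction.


Edges (from ground): B-B-R-B-R-B-B-B
By Berlekamp's sign-expansion rule, a Blue-Red Hackenbush stalk has the value of the surreal number whose sign sequence is the edge sequence with B -> + and R -> -.
Sign sequence: ++-+-+++
Trace the sign expansion in the surreal number tree, starting from 0:
Edge 1: B (sign +) -> bounds (0, +inf), value = 1
Edge 2: B (sign +) -> bounds (1, +inf), value = 2
Edge 3: R (sign -) -> bounds (1, 2), value = 3/2
Edge 4: B (sign +) -> bounds (3/2, 2), value = 7/4
Edge 5: R (sign -) -> bounds (3/2, 7/4), value = 13/8
Edge 6: B (sign +) -> bounds (13/8, 7/4), value = 27/16
Edge 7: B (sign +) -> bounds (27/16, 7/4), value = 55/32
Edge 8: B (sign +) -> bounds (55/32, 7/4), value = 111/64
Game value = 111/64

111/64


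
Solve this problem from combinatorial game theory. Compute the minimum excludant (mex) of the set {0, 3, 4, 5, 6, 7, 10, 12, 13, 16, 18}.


Set = {0, 3, 4, 5, 6, 7, 10, 12, 13, 16, 18}
0 is in the set.
1 is NOT in the set. This is the mex.
mex = 1

1


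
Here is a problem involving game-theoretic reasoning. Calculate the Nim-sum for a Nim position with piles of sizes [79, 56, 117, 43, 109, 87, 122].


We need the XOR (exclusive or) of all pile sizes.
After XOR-ing pile 1 (size 79): 0 XOR 79 = 79
After XOR-ing pile 2 (size 56): 79 XOR 56 = 119
After XOR-ing pile 3 (size 117): 119 XOR 117 = 2
After XOR-ing pile 4 (size 43): 2 XOR 43 = 41
After XOR-ing pile 5 (size 109): 41 XOR 109 = 68
After XOR-ing pile 6 (size 87): 68 XOR 87 = 19
After XOR-ing pile 7 (size 122): 19 XOR 122 = 105
The Nim-value of this position is 105.

105


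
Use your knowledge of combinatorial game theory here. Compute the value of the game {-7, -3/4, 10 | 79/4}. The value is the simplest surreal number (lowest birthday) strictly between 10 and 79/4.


Left options: {-7, -3/4, 10}, max = 10
Right options: {79/4}, min = 79/4
All options are numbers and max(Left) < min(Right), so by the simplicity theorem the value is the simplest (earliest-born) number strictly between 10 and 79/4.
Integers 11 through 19 all lie strictly between 10 and 79/4.
Among integers, the simplest (lowest birthday = smallest |n|; 0 is born on day 0, +-n on day n) is 11.
No non-integer in the interval can be simpler: if x is a non-integer in the interval, then floor(x) or ceil(x) also lies in the interval (the interval contains an integer), and both are proper prefixes of x's sign expansion, i.e. born earlier. So the game value is 11.
Game value = 11

11


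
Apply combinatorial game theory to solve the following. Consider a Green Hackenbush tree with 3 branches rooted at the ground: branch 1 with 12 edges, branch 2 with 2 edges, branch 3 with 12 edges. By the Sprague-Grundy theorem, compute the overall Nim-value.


The tree has 3 branches from the ground vertex.
In Green Hackenbush, the Nim-value of a simple path of length k is k.
Branch 1: length 12, Nim-value = 12
Branch 2: length 2, Nim-value = 2
Branch 3: length 12, Nim-value = 12
Total Nim-value = XOR of all branch values:
0 XOR 12 = 12
12 XOR 2 = 14
14 XOR 12 = 2
Nim-value of the tree = 2

2


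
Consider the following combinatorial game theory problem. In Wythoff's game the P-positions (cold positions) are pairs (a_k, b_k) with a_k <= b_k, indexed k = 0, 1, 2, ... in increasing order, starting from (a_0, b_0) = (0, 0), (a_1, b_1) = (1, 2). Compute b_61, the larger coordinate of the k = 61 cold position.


By Wythoff's theorem, a_k = floor(k * phi) and b_k = floor(k * phi^2) = a_k + k, where phi = (1 + sqrt(5))/2 is the golden ratio.
phi = (1 + sqrt(5))/2 = 1.618034
phi^2 = phi + 1 = 2.618034
k = 61
k * phi^2 = 61 * 2.618034 = 159.700073
b_61 = floor(k * phi^2) = 159 (check: a_61 + k = 98 + 61 = 159)

159


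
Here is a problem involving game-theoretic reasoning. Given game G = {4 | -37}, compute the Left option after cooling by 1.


Original game: {4 | -37} (a switch {a | b} with a > b).
Cooling by t (for t below the temperature (a - b)/2 = 41/2) taxes each move by t: {a | b} cooled by t is {a - t | b + t}.
Cooling amount: t = 1
Cooled Left option: 4 - 1 = 3
Cooled Right option: -37 + 1 = -36
Cooled game: {3 | -36}
Left option = 3

3


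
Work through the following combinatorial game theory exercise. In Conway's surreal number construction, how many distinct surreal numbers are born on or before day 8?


Day 0: {|} = 0 is born. Count = 1.
Day n: the number of surreal numbers born by day n is 2^(n+1) - 1.
By day 0: 2^1 - 1 = 1
By day 1: 2^2 - 1 = 3
By day 2: 2^3 - 1 = 7
By day 3: 2^4 - 1 = 15
By day 4: 2^5 - 1 = 31
By day 5: 2^6 - 1 = 63
By day 6: 2^7 - 1 = 127
By day 7: 2^8 - 1 = 255
By day 8: 2^9 - 1 = 511
By day 8: 511 surreal numbers.

511


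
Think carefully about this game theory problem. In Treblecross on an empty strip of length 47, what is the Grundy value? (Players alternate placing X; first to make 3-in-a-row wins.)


Treblecross: place X on empty cells; 3-in-a-row wins.
Playing within two cells of an existing X lets the opponent win at once, so sensible play treats the cells i-2..i+2 around each X as dead. The player left with no safe cell loses, so this is a normal-play take-away game on strips of safe cells.
Placing X at cell i (0-indexed) of a strip of k safe cells leaves independent strips of sizes max(0, i-2) and max(0, k-i-3). Hence G(k) = mex{ G(max(0,i-2)) XOR G(max(0,k-i-3)) : 0 <= i < k }, with G(0) = 0.
G(1): splits (0,0):0^0=0 -> mex({0}) = 1
G(2): splits (0,0):0^0=0 -> mex({0}) = 1
G(3): splits (0,0):0^0=0 -> mex({0}) = 1
G(4): splits (0,1):0^1=1 (0,0):0^0=0 -> mex({0, 1}) = 2
G(5): splits (0,2):0^1=1 (0,1):0^1=1 (0,0):0^0=0 -> mex({0, 1}) = 2
G(6) = mex({1}) = 0
G(7) = mex({0, 1, 2}) = 3
G(8) = mex({0, 1, 2}) = 3
G(9) = mex({0, 2}) = 1
G(10) = mex({0, 2, 3}) = 1
G(11) = mex({0, 3}) = 1
G(12) = mex({1, 3}) = 0
G(13) = mex({0, 1, 2, 3}) = 4
G(14) = mex({0, 1, 2}) = 3
G(15) = mex({0, 1, 2}) = 3
G(16) = mex({0, 1, 2, 4}) = 3
G(17) = mex({0, 1, 3, 4}) = 2
G(18) = mex({0, 1, 3, 4}) = 2
G(19) = mex({0, 1, 3, 5}) = 2
G(20) = mex({0, 1, 2, 3, 5}) = 4
G(21) = mex({0, 1, 2, 3, 5}) = 4
G(22) = mex({1, 2, 6}) = 0
G(23) = mex({0, 1, 2, 3, 4, 6}) = 5
G(24) = mex({0, 1, 2, 3, 4}) = 5
G(25) = mex({0, 1, 3, 4, 7}) = 2
G(26) = mex({0, 1, 3, 4, 5, 7}) = 2
G(27) = mex({0, 1, 3, 5}) = 2
G(28) = mex({0, 1, 2, 5}) = 3
G(29) = mex({0, 1, 2, 4, 5, 6}) = 3
G(30) = mex({1, 2, 4, 6}) = 0
G(31) = mex({0, 1, 2, 3, 4, 6}) = 5
G(32) = mex({1, 2, 3, 4, 7}) = 0
G(33) = mex({0, 3, 7}) = 1
G(34) = mex({0, 2, 3, 5, 7}) = 1
G(35) = mex({0, 2, 3, 5, 6}) = 1
G(36) = mex({0, 1, 2, 5, 6}) = 3
G(37) = mex({0, 1, 2, 4, 5, 6}) = 3
G(38) = mex({0, 1, 2, 4}) = 3
G(39) = mex({0, 1, 2, 3, 4, 7}) = 5
G(40) = mex({0, 1, 2, 3, 4, 5, 7}) = 6
G(41) = mex({0, 1, 2, 3, 5, 7}) = 4
G(42) = mex({0, 1, 2, 3, 5, 6, 7}) = 4
G(43) = mex({0, 2, 3, 5, 6}) = 1
G(44) = mex({1, 2, 3, 4, 5, 6}) = 0
G(45) = mex({0, 1, 2, 3, 4, 6, 7}) = 5
G(46) = mex({0, 1, 2, 3, 4, 7}) = 5
G(47) = mex({0, 1, 2, 3, 4, 5, 7}) = 6
Therefore G(47) = 6.

6


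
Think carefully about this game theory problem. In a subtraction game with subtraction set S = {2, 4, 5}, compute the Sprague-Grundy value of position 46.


The subtraction set is S = {2, 4, 5}.
G(k) = mex{ G(k - s) : s in S, s <= k }. We compute iteratively: G(0) = 0.
G(1) = mex({}) = 0
G(2) = mex({0}) = 1
G(3) = mex({0}) = 1
G(4) = mex({0, 1}) = 2
G(5) = mex({0, 1}) = 2
G(6) = mex({0, 1, 2}) = 3
G(7) = mex({1, 2}) = 0
G(8) = mex({1, 2, 3}) = 0
G(9) = mex({0, 2}) = 1
G(10) = mex({0, 2, 3}) = 1
G(11) = mex({0, 1, 3}) = 2
Observe that G(7)..G(11) = 0, 0, 1, 1, 2 repeats G(0)..G(4) = 0, 0, 1, 1, 2.
For k >= max(S) = 5, G(k) is determined by the previous 5 values G(k-5)..G(k-1); a window of 5 consecutive values has recurred shifted by 7, so by induction G(k + 7) = G(k) for all k >= 0: the sequence is periodic from the start with period 7.
One period: G(0..6) = 0, 0, 1, 1, 2, 2, 3.
46 mod 7 = 4, so G(46) = G(4) = 2.

2


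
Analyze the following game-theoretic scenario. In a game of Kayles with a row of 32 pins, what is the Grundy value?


Kayles: a move removes 1 or 2 adjacent pins from a contiguous row.
Removing pins from a row of k leaves two independent rows (a, b) with a + b = k - 1 (one pin) or a + b = k - 2 (two pins); an end removal gives a = 0.
By Sprague-Grundy, G(k) = mex{ G(a) XOR G(b) } over all these splits. G(0) = 0.
G(1): splits (0,0):0^0=0 -> mex({0}) = 1
G(2): splits (0,1):0^1=1 (0,0):0^0=0 -> mex({0, 1}) = 2
G(3): splits (0,2):0^2=2 (1,1):1^1=0 (0,1):0^1=1 -> mex({0, 1, 2}) = 3
G(4): splits (0,3):0^3=3 (1,2):1^2=3 (0,2):0^2=2 (1,1):1^1=0 -> mex({0, 2, 3}) = 1
G(5): splits (0,4):0^1=1 (1,3):1^3=2 (2,2):2^2=0 (0,3):0^3=3 (1,2):1^2=3 -> mex({0, 1, 2, 3}) = 4
G(6) = mex({0, 1, 2, 4}) = 3
G(7) = mex({0, 1, 3, 4, 5}) = 2
G(8) = mex({0, 2, 3, 5, 6}) = 1
G(9) = mex({0, 1, 2, 3, 6, 7}) = 4
G(10) = mex({0, 1, 3, 4, 5, 7}) = 2
G(11) = mex({0, 1, 2, 3, 4, 5}) = 6
G(12) = mex({0, 1, 2, 3, 5, 6, 7}) = 4
G(13) = mex({0, 2, 3, 4, 6, 7}) = 1
G(14) = mex({0, 1, 4, 5, 6, 7}) = 2
G(15) = mex({0, 1, 2, 3, 4, 5, 6}) = 7
G(16) = mex({0, 2, 3, 5, 6, 7}) = 1
G(17) = mex({0, 1, 2, 3, 5, 6, 7}) = 4
G(18) = mex({0, 1, 2, 4, 5, 6}) = 3
G(19) = mex({0, 1, 3, 4, 5, 7}) = 2
G(20) = mex({0, 2, 3, 4, 5, 6, 7}) = 1
G(21) = mex({0, 1, 2, 3, 5, 6, 7}) = 4
G(22) = mex({0, 1, 2, 3, 4, 5, 7}) = 6
G(23) = mex({0, 1, 2, 3, 4, 5, 6}) = 7
G(24) = mex({0, 1, 2, 3, 5, 6, 7}) = 4
G(25) = mex({0, 2, 3, 4, 6, 7}) = 1
G(26) = mex({0, 1, 3, 4, 5, 6, 7}) = 2
G(27) = mex({0, 1, 2, 3, 4, 5, 6, 7}) = 8
G(28) = mex({0, 1, 2, 3, 4, 6, 7, 8}) = 5
G(29) = mex({0, 1, 2, 3, 5, 6, 7, 8, 9}) = 4
G(30) = mex({0, 1, 2, 3, 4, 5, 6, 9, 10}) = 7
G(31) = mex({0, 1, 3, 4, 5, 7, 10, 11}) = 2
G(32) = mex({0, 2, 3, 4, 5, 6, 7, 9, 11}) = 1
Therefore G(32) = 1.

1


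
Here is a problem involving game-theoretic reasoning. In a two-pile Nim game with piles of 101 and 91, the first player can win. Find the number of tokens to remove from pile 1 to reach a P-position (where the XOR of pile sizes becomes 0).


Piles: 101 and 91
Current XOR: 101 XOR 91 = 62 (non-zero, so this is an N-position).
To make the XOR zero, we need to find a move that balances the piles.
For pile 1 (size 101): target = 101 XOR 62 = 91
We reduce pile 1 from 101 to 91.
Tokens removed: 101 - 91 = 10
Verification: 91 XOR 91 = 0

10


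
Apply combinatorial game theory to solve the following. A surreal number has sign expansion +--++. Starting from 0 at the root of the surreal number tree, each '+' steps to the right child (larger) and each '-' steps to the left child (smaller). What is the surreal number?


Sign expansion: +--++
Rule: track bounds (lo, hi), initially (-inf, +inf). On '+', the current value becomes lo and we move to the simplest number in (value, hi): value + 1 if hi = +inf, otherwise the midpoint (value + hi)/2. On '-', the current value becomes hi and we move to value - 1 if lo = -inf, otherwise the midpoint (lo + value)/2.
Start at 0.
Step 1: sign = +, move right. Bounds: (0, +inf). Value = 1
Step 2: sign = -, move left. Bounds: (0, 1). Value = 1/2
Step 3: sign = -, move left. Bounds: (0, 1/2). Value = 1/4
Step 4: sign = +, move right. Bounds: (1/4, 1/2). Value = 3/8
Step 5: sign = +, move right. Bounds: (3/8, 1/2). Value = 7/16
The surreal number with sign expansion +--++ is 7/16.

7/16


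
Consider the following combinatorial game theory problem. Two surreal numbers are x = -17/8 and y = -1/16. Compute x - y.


x = -17/8, y = -1/16
Converting to common denominator: 16
x = -34/16, y = -1/16
x - y = -17/8 - -1/16 = -33/16

-33/16


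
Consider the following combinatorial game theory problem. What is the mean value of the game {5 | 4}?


Game = {5 | 4}, a switch {a | b} with numbers a > b.
Its thermograph has left wall a - t and right wall b + t, which meet at t = (a - b)/2, where both equal (a + b)/2. So the mast (mean value) is at (a + b)/2.
Mean = (5 + (4))/2 = 9/2 = 9/2

9/2


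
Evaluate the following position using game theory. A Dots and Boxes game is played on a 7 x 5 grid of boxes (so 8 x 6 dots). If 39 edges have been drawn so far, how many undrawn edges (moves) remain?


Grid: 7 x 5 boxes, i.e. 8 rows and 6 columns of dots.
Horizontal edges: (rows + 1) * cols = 8 * 5 = 40
Vertical edges: rows * (cols + 1) = 7 * 6 = 42
Total edges: 40 + 42 = 82
Edges drawn: 39
Remaining: 82 - 39 = 43

43


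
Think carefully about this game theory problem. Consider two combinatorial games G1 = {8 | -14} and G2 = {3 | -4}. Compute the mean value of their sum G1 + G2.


G1 = {8 | -14}, G2 = {3 | -4}
Each is a switch {a | b} with numbers a > b; its mean value is (a + b)/2, and mean value is additive over game sums: m(G1 + G2) = m(G1) + m(G2).
Mean of G1 = (8 + (-14))/2 = -6/2 = -3
Mean of G2 = (3 + (-4))/2 = -1/2 = -1/2
Mean of G1 + G2 = -3 + -1/2 = -7/2

-7/2


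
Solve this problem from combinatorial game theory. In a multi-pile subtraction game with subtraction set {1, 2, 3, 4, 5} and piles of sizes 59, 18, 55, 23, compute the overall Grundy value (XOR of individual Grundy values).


Subtraction set: {1, 2, 3, 4, 5}
For this subtraction set, G(n) = n mod 6 (period = max + 1 = 6).
Pile 1 (size 59): G(59) = 59 mod 6 = 5
Pile 2 (size 18): G(18) = 18 mod 6 = 0
Pile 3 (size 55): G(55) = 55 mod 6 = 1
Pile 4 (size 23): G(23) = 23 mod 6 = 5
Total Grundy value = XOR of all: 5 XOR 0 XOR 1 XOR 5 = 1

1


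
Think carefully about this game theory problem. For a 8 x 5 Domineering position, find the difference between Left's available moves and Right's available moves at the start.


Board is 8 x 5 (rows x cols).
Left (vertical) placements: (rows-1) * cols = 7 * 5 = 35
Right (horizontal) placements: rows * (cols-1) = 8 * 4 = 32
Advantage = Left - Right = 35 - 32 = 3

3


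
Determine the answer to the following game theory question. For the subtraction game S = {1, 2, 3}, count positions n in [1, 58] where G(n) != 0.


Subtraction set S = {1, 2, 3}, so G(n) = n mod 4.
G(n) = 0 when n is a multiple of 4.
Multiples of 4 in [1, 58]: 14
N-positions (nonzero Grundy) = 58 - 14 = 44

44
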